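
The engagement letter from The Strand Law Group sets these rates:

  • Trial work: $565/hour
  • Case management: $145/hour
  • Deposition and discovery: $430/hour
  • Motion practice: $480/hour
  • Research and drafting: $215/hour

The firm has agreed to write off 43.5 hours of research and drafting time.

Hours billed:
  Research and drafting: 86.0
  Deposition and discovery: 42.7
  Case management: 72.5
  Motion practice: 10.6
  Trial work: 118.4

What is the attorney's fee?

$109,995.00

Trial work: 118.4 × $565 = $66,896.00
Case management: 72.5 × $145 = $10,512.50
Deposition and discovery: 42.7 × $430 = $18,361.00
Motion practice: 10.6 × $480 = $5,088.00
Research and drafting: 86.0 × $215 = $18,490.00
Subtotal: $119,347.50
Write-off: 43.5 × $215 = $9,352.50
Total: $119,347.50 − $9,352.50 = $109,995.00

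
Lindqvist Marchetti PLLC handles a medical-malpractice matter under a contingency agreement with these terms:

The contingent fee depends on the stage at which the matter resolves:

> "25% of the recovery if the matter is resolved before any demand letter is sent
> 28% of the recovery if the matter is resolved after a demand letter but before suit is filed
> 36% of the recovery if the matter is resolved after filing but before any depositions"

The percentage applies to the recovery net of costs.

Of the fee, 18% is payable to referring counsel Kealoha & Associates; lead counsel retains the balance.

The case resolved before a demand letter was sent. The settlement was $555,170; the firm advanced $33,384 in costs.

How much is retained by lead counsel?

$106,966.13

Fee base (net of costs): $555,170 − $33,384 = $521,786
The matter resolved before a demand letter was sent, so the 25% rate applies.
$521,786 × 25% = $130,446.50
Referral share: 18% of $130,446.50 = $23,480.37; lead counsel retains $130,446.50 − $23,480.37 = $106,966.13.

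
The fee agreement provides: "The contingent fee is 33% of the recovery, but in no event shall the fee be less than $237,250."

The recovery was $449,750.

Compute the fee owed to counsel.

$237,250.00

33% of $449,750 = $148,417.50
That is below the $237,250 minimum, so the minimum applies.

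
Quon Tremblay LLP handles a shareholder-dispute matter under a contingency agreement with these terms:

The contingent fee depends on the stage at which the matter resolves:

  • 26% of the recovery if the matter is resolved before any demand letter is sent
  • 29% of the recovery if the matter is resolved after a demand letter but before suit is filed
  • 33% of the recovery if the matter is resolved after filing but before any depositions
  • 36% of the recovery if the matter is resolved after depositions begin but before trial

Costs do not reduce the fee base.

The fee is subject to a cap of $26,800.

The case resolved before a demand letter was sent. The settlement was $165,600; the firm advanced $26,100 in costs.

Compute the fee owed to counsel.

Fee base is the gross recovery, $165,600; costs are reimbursed separately.
The matter resolved before a demand letter was sent, so the 26% rate applies.
$165,600 × 26% = $43,056.00
$43,056.00 exceeds the $26,800 cap, so the fee is capped at $26,800.00.

$26,800.00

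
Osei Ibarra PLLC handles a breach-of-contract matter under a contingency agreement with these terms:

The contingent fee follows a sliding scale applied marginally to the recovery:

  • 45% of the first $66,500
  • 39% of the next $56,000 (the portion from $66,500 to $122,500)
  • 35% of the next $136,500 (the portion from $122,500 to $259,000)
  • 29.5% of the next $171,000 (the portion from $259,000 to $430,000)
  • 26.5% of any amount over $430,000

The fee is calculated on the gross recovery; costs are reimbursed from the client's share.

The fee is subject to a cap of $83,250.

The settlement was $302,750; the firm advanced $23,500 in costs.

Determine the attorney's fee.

Fee base is the gross recovery, $302,750; costs are reimbursed separately.
First $66,500 at 45% = $29,925.00
Next $56,000 at 39% = $21,840.00
Next $136,500 at 35% = $47,775.00
Remaining $43,750 at 29.5% = $12,906.25
Fee: $29,925.00 + $21,840.00 + $47,775.00 + $12,906.25 = $112,446.25
$112,446.25 exceeds the $83,250 cap, so the fee is capped at $83,250.00.

$83,250.00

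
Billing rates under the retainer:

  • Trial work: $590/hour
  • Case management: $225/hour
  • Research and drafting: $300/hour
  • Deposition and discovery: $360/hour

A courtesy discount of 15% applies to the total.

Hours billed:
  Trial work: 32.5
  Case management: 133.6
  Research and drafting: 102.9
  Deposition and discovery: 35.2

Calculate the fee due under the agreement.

Trial work: 32.5 × $590 = $19,175.00
Case management: 133.6 × $225 = $30,060.00
Research and drafting: 102.9 × $300 = $30,870.00
Deposition and discovery: 35.2 × $360 = $12,672.00
Subtotal: $92,777.00
Less 15% discount: −$13,916.55
Total: $92,777.00 − $13,916.55 = $78,860.45

$78,860.45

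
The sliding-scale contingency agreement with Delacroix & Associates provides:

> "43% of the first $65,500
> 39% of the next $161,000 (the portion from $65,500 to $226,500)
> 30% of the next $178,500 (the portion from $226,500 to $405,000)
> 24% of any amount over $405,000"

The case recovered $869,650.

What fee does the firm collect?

First $65,500 at 43% = $28,165.00
Next $161,000 at 39% = $62,790.00
Next $178,500 at 30% = $53,550.00
Remaining $464,650 at 24% = $111,516.00
Fee: $28,165.00 + $62,790.00 + $53,550.00 + $111,516.00 = $256,021.00

$256,021.00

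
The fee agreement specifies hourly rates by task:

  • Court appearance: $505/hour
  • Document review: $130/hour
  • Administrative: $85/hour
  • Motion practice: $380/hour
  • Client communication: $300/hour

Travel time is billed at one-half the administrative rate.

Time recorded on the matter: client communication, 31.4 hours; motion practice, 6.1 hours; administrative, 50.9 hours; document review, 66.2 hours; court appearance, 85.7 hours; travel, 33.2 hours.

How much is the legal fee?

$69,360.00

Court appearance: 85.7 × $505 = $43,278.50
Document review: 66.2 × $130 = $8,606.00
Administrative: 50.9 × $85 = $4,326.50
Motion practice: 6.1 × $380 = $2,318.00
Client communication: 31.4 × $300 = $9,420.00
Subtotal: $43,278.50 + $8,606.00 + $4,326.50 + $2,318.00 + $9,420.00 = $67,949.00
Travel: 33.2 × ($85 ÷ 2) = 33.2 × $42.50 = $1,411.00
Total: $67,949.00 + $1,411.00 = $69,360.00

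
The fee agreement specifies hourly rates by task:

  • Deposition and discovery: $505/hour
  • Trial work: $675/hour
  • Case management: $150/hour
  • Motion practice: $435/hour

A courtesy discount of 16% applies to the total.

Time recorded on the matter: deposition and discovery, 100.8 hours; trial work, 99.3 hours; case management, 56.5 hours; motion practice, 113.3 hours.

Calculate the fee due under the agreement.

Deposition and discovery: 100.8 × $505 = $50,904.00
Trial work: 99.3 × $675 = $67,027.50
Case management: 56.5 × $150 = $8,475.00
Motion practice: 113.3 × $435 = $49,285.50
Subtotal: $175,692.00
Less 16% discount: −$28,110.72
Total: $175,692.00 − $28,110.72 = $147,581.28

$147,581.28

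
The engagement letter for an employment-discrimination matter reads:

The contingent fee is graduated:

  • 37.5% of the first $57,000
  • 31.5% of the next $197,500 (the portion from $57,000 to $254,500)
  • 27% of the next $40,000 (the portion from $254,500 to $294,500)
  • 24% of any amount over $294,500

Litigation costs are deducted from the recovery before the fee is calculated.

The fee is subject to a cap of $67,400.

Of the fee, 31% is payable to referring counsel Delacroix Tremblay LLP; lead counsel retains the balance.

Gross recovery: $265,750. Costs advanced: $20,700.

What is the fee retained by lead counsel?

$46,506.00

Fee base (net of costs): $265,750 − $20,700 = $245,050
First $57,000 at 37.5% = $21,375.00
Remaining $188,050 at 31.5% = $59,235.75
Fee: $21,375.00 + $59,235.75 = $80,610.75
$80,610.75 exceeds the $67,400 cap, so the fee is capped at $67,400.00.
Referral share: 31% of $67,400.00 = $20,894.00; lead counsel retains $67,400.00 − $20,894.00 = $46,506.00.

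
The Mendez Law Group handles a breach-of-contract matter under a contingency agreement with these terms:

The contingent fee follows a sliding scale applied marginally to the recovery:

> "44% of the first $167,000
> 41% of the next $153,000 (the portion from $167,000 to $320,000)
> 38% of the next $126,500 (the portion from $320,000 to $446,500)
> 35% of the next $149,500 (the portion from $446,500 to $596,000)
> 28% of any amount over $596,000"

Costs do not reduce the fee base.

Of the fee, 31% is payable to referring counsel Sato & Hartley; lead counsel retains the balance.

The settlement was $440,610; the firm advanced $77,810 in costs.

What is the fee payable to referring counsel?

Fee base is the gross recovery, $440,610; costs are reimbursed separately.
First $167,000 at 44% = $73,480.00
Next $153,000 at 41% = $62,730.00
Remaining $120,610 at 38% = $45,831.80
Fee: $73,480.00 + $62,730.00 + $45,831.80 = $182,041.80
Referral share: 31% of $182,041.80 = $56,432.96; lead counsel retains $182,041.80 − $56,432.96 = $125,608.84.

$56,432.96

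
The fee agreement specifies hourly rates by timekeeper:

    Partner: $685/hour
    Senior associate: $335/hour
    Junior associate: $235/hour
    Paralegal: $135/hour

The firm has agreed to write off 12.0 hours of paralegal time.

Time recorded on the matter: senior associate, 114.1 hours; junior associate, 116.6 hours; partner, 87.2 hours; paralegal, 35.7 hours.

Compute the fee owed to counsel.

$128,556.00

Partner: 87.2 × $685 = $59,732.00
Senior associate: 114.1 × $335 = $38,223.50
Junior associate: 116.6 × $235 = $27,401.00
Paralegal: 35.7 × $135 = $4,819.50
Subtotal: $130,176.00
Write-off: 12.0 × $135 = $1,620.00
Total: $130,176.00 − $1,620.00 = $128,556.00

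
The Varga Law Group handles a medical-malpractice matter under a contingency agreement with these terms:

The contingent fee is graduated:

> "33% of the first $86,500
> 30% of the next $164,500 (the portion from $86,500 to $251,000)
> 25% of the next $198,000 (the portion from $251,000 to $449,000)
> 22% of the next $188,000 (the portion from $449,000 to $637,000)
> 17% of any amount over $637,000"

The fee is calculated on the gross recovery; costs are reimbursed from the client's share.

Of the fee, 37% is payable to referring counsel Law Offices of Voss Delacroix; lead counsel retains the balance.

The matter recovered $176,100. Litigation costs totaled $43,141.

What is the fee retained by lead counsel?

Fee base is the gross recovery, $176,100; costs are reimbursed separately.
First $86,500 at 33% = $28,545.00
Remaining $89,600 at 30% = $26,880.00
Fee: $28,545.00 + $26,880.00 = $55,425.00
Referral share: 37% of $55,425.00 = $20,507.25; lead counsel retains $55,425.00 − $20,507.25 = $34,917.75.

$34,917.75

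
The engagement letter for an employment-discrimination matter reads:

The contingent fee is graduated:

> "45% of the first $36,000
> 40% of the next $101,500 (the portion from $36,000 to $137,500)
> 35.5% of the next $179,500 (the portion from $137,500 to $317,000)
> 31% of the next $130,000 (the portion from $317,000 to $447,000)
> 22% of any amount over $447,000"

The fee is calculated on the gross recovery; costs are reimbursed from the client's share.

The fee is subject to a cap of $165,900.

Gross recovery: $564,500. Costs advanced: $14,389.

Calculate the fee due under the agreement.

Fee base is the gross recovery, $564,500; costs are reimbursed separately.
First $36,000 at 45% = $16,200.00
Next $101,500 at 40% = $40,600.00
Next $179,500 at 35.5% = $63,722.50
Next $130,000 at 31% = $40,300.00
Remaining $117,500 at 22% = $25,850.00
Fee: $16,200.00 + $40,600.00 + $63,722.50 + $40,300.00 + $25,850.00 = $186,672.50
$186,672.50 exceeds the $165,900 cap, so the fee is capped at $165,900.00.

$165,900.00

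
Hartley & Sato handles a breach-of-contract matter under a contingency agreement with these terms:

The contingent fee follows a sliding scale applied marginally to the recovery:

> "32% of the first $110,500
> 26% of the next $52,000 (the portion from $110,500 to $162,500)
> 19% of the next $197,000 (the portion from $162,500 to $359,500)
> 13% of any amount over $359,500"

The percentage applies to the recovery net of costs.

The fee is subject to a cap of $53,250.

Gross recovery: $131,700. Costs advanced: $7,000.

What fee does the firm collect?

$39,052.00

Fee base (net of costs): $131,700 − $7,000 = $124,700
First $110,500 at 32% = $35,360.00
Remaining $14,200 at 26% = $3,692.00
Fee: $35,360.00 + $3,692.00 = $39,052.00
$39,052.00 is under the $53,250 cap.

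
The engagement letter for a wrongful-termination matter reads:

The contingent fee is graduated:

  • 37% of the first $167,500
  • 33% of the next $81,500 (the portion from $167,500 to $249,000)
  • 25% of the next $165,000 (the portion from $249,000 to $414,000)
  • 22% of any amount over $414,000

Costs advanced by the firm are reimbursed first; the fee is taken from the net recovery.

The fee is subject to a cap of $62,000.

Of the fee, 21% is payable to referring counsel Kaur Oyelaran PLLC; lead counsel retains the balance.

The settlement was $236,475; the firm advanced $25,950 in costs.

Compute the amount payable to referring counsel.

$13,020.00

Fee base (net of costs): $236,475 − $25,950 = $210,525
First $167,500 at 37% = $61,975.00
Remaining $43,025 at 33% = $14,198.25
Fee: $61,975.00 + $14,198.25 = $76,173.25
$76,173.25 exceeds the $62,000 cap, so the fee is capped at $62,000.00.
Referral share: 21% of $62,000.00 = $13,020.00; lead counsel retains $62,000.00 − $13,020.00 = $48,980.00.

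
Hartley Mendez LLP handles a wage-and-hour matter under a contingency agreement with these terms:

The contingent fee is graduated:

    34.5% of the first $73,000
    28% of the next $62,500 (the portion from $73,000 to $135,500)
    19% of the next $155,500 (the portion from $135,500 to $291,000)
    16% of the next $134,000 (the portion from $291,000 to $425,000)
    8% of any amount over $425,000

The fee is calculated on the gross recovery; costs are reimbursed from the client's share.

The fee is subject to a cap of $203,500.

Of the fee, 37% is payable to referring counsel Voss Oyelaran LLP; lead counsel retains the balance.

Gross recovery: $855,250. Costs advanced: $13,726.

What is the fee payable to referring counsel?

$47,393.30

Fee base is the gross recovery, $855,250; costs are reimbursed separately.
First $73,000 at 34.5% = $25,185.00
Next $62,500 at 28% = $17,500.00
Next $155,500 at 19% = $29,545.00
Next $134,000 at 16% = $21,440.00
Remaining $430,250 at 8% = $34,420.00
Fee: $25,185.00 + $17,500.00 + $29,545.00 + $21,440.00 + $34,420.00 = $128,090.00
$128,090.00 is under the $203,500 cap.
Referral share: 37% of $128,090.00 = $47,393.30; lead counsel retains $128,090.00 − $47,393.30 = $80,696.70.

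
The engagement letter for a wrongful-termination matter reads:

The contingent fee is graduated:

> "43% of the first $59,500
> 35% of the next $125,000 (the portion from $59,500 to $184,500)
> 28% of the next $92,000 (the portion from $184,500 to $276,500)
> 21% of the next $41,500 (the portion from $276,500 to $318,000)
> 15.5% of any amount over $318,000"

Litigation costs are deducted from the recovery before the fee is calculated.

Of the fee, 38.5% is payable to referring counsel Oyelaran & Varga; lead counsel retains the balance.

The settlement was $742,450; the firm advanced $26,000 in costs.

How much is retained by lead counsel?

Fee base (net of costs): $742,450 − $26,000 = $716,450
First $59,500 at 43% = $25,585.00
Next $125,000 at 35% = $43,750.00
Next $92,000 at 28% = $25,760.00
Next $41,500 at 21% = $8,715.00
Remaining $398,450 at 15.5% = $61,759.75
Fee: $25,585.00 + $43,750.00 + $25,760.00 + $8,715.00 + $61,759.75 = $165,569.75
Referral share: 38.5% of $165,569.75 = $63,744.35; lead counsel retains $165,569.75 − $63,744.35 = $101,825.40.

$101,825.40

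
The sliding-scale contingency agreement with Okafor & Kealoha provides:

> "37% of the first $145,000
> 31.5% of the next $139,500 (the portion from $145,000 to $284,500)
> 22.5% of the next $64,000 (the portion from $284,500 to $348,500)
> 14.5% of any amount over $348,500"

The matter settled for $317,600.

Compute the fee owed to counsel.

$105,040.00

First $145,000 at 37% = $53,650.00
Next $139,500 at 31.5% = $43,942.50
Remaining $33,100 at 22.5% = $7,447.50
Fee: $53,650.00 + $43,942.50 + $7,447.50 = $105,040.00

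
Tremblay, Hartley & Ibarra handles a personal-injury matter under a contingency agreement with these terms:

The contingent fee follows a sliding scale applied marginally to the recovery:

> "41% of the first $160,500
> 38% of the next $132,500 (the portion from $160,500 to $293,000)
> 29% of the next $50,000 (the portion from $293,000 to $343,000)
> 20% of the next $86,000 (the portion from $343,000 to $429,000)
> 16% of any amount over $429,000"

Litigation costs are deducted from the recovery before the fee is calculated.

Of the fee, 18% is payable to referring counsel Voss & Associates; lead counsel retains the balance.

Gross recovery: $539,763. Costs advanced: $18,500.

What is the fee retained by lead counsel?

Fee base (net of costs): $539,763 − $18,500 = $521,263
First $160,500 at 41% = $65,805.00
Next $132,500 at 38% = $50,350.00
Next $50,000 at 29% = $14,500.00
Next $86,000 at 20% = $17,200.00
Remaining $92,263 at 16% = $14,762.08
Fee: $65,805.00 + $50,350.00 + $14,500.00 + $17,200.00 + $14,762.08 = $162,617.08
Referral share: 18% of $162,617.08 = $29,271.07; lead counsel retains $162,617.08 − $29,271.07 = $133,346.01.

$133,346.01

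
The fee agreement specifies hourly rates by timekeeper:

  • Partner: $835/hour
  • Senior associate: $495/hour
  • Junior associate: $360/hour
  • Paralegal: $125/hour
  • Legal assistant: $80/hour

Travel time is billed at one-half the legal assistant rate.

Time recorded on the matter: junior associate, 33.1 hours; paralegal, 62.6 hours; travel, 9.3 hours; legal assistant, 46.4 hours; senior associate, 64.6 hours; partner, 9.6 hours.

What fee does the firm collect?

Partner: 9.6 × $835 = $8,016.00
Senior associate: 64.6 × $495 = $31,977.00
Junior associate: 33.1 × $360 = $11,916.00
Paralegal: 62.6 × $125 = $7,825.00
Legal assistant: 46.4 × $80 = $3,712.00
Subtotal: $8,016.00 + $31,977.00 + $11,916.00 + $7,825.00 + $3,712.00 = $63,446.00
Travel: 9.3 × ($80 ÷ 2) = 9.3 × $40.00 = $372.00
Total: $63,446.00 + $372.00 = $63,818.00

$63,818.00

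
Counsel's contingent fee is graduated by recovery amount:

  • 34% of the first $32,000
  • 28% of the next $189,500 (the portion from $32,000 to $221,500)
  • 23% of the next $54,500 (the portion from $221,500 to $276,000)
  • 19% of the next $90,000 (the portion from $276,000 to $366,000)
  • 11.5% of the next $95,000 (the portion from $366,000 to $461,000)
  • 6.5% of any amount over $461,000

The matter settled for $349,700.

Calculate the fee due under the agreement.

First $32,000 at 34% = $10,880.00
Next $189,500 at 28% = $53,060.00
Next $54,500 at 23% = $12,535.00
Remaining $73,700 at 19% = $14,003.00
Fee: $10,880.00 + $53,060.00 + $12,535.00 + $14,003.00 = $90,478.00

$90,478.00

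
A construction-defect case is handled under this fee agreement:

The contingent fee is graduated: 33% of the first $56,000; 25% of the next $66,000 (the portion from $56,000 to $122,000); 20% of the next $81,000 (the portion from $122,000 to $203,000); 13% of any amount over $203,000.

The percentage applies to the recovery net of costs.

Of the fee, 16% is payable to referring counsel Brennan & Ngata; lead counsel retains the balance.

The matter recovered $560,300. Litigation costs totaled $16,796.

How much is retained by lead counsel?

Fee base (net of costs): $560,300 − $16,796 = $543,504
First $56,000 at 33% = $18,480.00
Next $66,000 at 25% = $16,500.00
Next $81,000 at 20% = $16,200.00
Remaining $340,504 at 13% = $44,265.52
Fee: $18,480.00 + $16,500.00 + $16,200.00 + $44,265.52 = $95,445.52
Referral share: 16% of $95,445.52 = $15,271.28; lead counsel retains $95,445.52 − $15,271.28 = $80,174.24.

$80,174.24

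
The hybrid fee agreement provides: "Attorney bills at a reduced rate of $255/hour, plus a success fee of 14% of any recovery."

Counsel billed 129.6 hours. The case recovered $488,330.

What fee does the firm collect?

$101,414.20

Hourly: 129.6 × $255 = $33,048.00
Success fee: 14% of $488,330 = $68,366.20
Total: $33,048.00 + $68,366.20 = $101,414.20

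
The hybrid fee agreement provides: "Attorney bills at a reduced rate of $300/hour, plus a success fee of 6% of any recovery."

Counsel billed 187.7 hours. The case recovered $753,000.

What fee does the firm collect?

$101,490.00

Hourly: 187.7 × $300 = $56,310.00
Success fee: 6% of $753,000 = $45,180.00
Total: $56,310.00 + $45,180.00 = $101,490.00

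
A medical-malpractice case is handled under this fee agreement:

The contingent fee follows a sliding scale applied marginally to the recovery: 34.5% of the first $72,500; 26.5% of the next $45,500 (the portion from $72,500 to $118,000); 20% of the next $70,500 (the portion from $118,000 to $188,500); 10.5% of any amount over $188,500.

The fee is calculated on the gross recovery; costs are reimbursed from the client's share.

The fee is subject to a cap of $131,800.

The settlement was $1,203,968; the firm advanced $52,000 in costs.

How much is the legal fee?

Fee base is the gross recovery, $1,203,968; costs are reimbursed separately.
First $72,500 at 34.5% = $25,012.50
Next $45,500 at 26.5% = $12,057.50
Next $70,500 at 20% = $14,100.00
Remaining $1,015,468 at 10.5% = $106,624.14
Fee: $25,012.50 + $12,057.50 + $14,100.00 + $106,624.14 = $157,794.14
$157,794.14 exceeds the $131,800 cap, so the fee is capped at $131,800.00.

$131,800.00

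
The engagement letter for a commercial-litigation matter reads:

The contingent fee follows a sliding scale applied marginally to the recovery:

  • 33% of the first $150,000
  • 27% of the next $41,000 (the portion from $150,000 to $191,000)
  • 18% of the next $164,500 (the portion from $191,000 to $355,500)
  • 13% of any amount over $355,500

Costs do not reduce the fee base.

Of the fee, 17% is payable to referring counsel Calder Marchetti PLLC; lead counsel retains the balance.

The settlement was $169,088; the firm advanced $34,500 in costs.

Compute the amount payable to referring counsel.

Fee base is the gross recovery, $169,088; costs are reimbursed separately.
First $150,000 at 33% = $49,500.00
Remaining $19,088 at 27% = $5,153.76
Fee: $49,500.00 + $5,153.76 = $54,653.76
Referral share: 17% of $54,653.76 = $9,291.14; lead counsel retains $54,653.76 − $9,291.14 = $45,362.62.

$9,291.14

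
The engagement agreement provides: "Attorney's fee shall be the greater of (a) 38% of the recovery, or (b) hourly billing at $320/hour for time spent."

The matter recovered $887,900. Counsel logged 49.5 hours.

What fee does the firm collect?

(a) 38% of $887,900 = $337,402.00
(b) 49.5 × $320 = $15,840.00
The greater is (a): $337,402.00.

$337,402.00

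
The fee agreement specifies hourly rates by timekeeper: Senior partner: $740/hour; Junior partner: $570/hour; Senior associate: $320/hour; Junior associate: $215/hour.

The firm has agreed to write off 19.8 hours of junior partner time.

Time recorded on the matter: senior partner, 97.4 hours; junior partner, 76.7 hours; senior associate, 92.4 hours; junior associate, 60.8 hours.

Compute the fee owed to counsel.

Senior partner: 97.4 × $740 = $72,076.00
Junior partner: 76.7 × $570 = $43,719.00
Senior associate: 92.4 × $320 = $29,568.00
Junior associate: 60.8 × $215 = $13,072.00
Subtotal: $158,435.00
Write-off: 19.8 × $570 = $11,286.00
Total: $158,435.00 − $11,286.00 = $147,149.00

$147,149.00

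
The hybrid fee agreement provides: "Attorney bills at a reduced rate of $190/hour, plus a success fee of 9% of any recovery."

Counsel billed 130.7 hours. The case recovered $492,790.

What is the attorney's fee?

$69,184.10

Hourly: 130.7 × $190 = $24,833.00
Success fee: 9% of $492,790 = $44,351.10
Total: $24,833.00 + $44,351.10 = $69,184.10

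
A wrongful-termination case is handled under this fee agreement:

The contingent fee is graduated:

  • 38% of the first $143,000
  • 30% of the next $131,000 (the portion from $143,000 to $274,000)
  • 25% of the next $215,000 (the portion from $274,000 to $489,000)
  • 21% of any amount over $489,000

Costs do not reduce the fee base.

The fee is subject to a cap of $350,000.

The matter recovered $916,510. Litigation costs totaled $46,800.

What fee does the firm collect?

$237,167.10

Fee base is the gross recovery, $916,510; costs are reimbursed separately.
First $143,000 at 38% = $54,340.00
Next $131,000 at 30% = $39,300.00
Next $215,000 at 25% = $53,750.00
Remaining $427,510 at 21% = $89,777.10
Fee: $54,340.00 + $39,300.00 + $53,750.00 + $89,777.10 = $237,167.10
$237,167.10 is under the $350,000 cap.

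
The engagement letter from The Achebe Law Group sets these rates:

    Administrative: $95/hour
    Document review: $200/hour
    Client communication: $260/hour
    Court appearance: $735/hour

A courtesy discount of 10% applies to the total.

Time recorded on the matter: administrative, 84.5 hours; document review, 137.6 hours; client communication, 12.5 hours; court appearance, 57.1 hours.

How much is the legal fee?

Administrative: 84.5 × $95 = $8,027.50
Document review: 137.6 × $200 = $27,520.00
Client communication: 12.5 × $260 = $3,250.00
Court appearance: 57.1 × $735 = $41,968.50
Subtotal: $80,766.00
Less 10% discount: −$8,076.60
Total: $80,766.00 − $8,076.60 = $72,689.40

$72,689.40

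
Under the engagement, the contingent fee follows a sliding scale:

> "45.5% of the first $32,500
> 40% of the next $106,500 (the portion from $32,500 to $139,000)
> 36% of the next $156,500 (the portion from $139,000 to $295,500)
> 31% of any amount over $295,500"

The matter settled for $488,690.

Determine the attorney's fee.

First $32,500 at 45.5% = $14,787.50
Next $106,500 at 40% = $42,600.00
Next $156,500 at 36% = $56,340.00
Remaining $193,190 at 31% = $59,888.90
Fee: $14,787.50 + $42,600.00 + $56,340.00 + $59,888.90 = $173,616.40

$173,616.40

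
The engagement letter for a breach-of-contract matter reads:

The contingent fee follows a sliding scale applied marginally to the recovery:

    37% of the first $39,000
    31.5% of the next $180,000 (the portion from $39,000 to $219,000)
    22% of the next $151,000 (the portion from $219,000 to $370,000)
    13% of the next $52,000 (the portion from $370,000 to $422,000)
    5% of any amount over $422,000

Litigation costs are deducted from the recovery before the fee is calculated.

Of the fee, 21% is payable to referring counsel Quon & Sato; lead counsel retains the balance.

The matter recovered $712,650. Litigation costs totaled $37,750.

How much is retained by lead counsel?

Fee base (net of costs): $712,650 − $37,750 = $674,900
First $39,000 at 37% = $14,430.00
Next $180,000 at 31.5% = $56,700.00
Next $151,000 at 22% = $33,220.00
Next $52,000 at 13% = $6,760.00
Remaining $252,900 at 5% = $12,645.00
Fee: $14,430.00 + $56,700.00 + $33,220.00 + $6,760.00 + $12,645.00 = $123,755.00
Referral share: 21% of $123,755.00 = $25,988.55; lead counsel retains $123,755.00 − $25,988.55 = $97,766.45.

$97,766.45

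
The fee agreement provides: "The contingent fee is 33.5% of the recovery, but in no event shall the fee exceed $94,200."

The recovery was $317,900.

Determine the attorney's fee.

$94,200.00

33.5% of $317,900 = $106,496.50
That exceeds the $94,200 cap, so the fee is capped at $94,200.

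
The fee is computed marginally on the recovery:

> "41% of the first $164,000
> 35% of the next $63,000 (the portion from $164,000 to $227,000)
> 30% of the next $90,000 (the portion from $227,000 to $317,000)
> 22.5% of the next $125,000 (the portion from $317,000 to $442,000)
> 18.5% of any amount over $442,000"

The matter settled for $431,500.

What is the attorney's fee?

$142,052.50

First $164,000 at 41% = $67,240.00
Next $63,000 at 35% = $22,050.00
Next $90,000 at 30% = $27,000.00
Remaining $114,500 at 22.5% = $25,762.50
Fee: $67,240.00 + $22,050.00 + $27,000.00 + $25,762.50 = $142,052.50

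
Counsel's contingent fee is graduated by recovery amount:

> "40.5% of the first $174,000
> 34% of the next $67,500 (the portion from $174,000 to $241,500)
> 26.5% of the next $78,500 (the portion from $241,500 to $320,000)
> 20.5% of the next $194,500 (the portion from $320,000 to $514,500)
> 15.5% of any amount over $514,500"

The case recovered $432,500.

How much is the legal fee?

First $174,000 at 40.5% = $70,470.00
Next $67,500 at 34% = $22,950.00
Next $78,500 at 26.5% = $20,802.50
Remaining $112,500 at 20.5% = $23,062.50
Fee: $70,470.00 + $22,950.00 + $20,802.50 + $23,062.50 = $137,285.00

$137,285.00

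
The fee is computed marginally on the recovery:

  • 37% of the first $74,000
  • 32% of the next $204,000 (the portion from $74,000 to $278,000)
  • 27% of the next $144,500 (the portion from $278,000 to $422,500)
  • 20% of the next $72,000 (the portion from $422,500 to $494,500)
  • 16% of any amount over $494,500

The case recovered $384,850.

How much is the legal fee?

First $74,000 at 37% = $27,380.00
Next $204,000 at 32% = $65,280.00
Remaining $106,850 at 27% = $28,849.50
Fee: $27,380.00 + $65,280.00 + $28,849.50 = $121,509.50

$121,509.50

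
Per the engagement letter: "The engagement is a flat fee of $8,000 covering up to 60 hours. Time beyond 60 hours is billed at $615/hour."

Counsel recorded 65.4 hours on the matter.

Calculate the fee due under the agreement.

$11,321.00

Flat fee: $8,000.00
Excess hours: 65.4 − 60 = 5.4
Overrun: 5.4 × $615 = $3,321.00
Total: $8,000.00 + $3,321.00 = $11,321.00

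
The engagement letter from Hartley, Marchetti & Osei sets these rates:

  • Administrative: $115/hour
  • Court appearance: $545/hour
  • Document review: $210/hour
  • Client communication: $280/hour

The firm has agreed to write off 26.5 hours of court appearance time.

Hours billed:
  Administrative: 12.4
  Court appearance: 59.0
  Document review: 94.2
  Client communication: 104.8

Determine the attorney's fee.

$68,264.50

Administrative: 12.4 × $115 = $1,426.00
Court appearance: 59.0 × $545 = $32,155.00
Document review: 94.2 × $210 = $19,782.00
Client communication: 104.8 × $280 = $29,344.00
Subtotal: $82,707.00
Write-off: 26.5 × $545 = $14,442.50
Total: $82,707.00 − $14,442.50 = $68,264.50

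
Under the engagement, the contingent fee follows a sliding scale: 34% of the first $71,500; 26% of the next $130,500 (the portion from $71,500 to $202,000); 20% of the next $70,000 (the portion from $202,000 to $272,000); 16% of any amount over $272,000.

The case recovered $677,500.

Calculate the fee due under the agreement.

First $71,500 at 34% = $24,310.00
Next $130,500 at 26% = $33,930.00
Next $70,000 at 20% = $14,000.00
Remaining $405,500 at 16% = $64,880.00
Fee: $24,310.00 + $33,930.00 + $14,000.00 + $64,880.00 = $137,120.00

$137,120.00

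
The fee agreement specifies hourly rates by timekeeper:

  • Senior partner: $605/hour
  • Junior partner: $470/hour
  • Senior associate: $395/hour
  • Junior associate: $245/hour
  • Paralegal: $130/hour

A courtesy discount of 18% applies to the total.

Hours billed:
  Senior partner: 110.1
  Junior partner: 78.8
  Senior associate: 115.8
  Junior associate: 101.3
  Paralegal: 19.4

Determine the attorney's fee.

Senior partner: 110.1 × $605 = $66,610.50
Junior partner: 78.8 × $470 = $37,036.00
Senior associate: 115.8 × $395 = $45,741.00
Junior associate: 101.3 × $245 = $24,818.50
Paralegal: 19.4 × $130 = $2,522.00
Subtotal: $176,728.00
Less 18% discount: −$31,811.04
Total: $176,728.00 − $31,811.04 = $144,916.96

$144,916.96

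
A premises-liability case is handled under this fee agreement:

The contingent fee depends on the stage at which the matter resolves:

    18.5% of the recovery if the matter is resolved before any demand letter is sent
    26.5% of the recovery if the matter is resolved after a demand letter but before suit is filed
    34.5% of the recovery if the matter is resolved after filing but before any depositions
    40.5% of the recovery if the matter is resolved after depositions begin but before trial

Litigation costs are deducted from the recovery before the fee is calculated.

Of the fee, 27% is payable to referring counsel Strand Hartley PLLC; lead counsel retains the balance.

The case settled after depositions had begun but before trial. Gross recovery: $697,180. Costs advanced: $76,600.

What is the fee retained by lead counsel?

Fee base (net of costs): $697,180 − $76,600 = $620,580
The matter settled after depositions had begun but before trial, so the 40.5% rate applies.
$620,580 × 40.5% = $251,334.90
Referral share: 27% of $251,334.90 = $67,860.42; lead counsel retains $251,334.90 − $67,860.42 = $183,474.48.

$183,474.48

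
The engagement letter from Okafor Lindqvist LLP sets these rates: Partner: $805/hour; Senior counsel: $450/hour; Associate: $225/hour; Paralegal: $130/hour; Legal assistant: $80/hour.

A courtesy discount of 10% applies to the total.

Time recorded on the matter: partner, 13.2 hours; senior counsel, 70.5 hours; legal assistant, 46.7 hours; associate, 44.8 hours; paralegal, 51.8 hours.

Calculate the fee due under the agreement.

Partner: 13.2 × $805 = $10,626.00
Senior counsel: 70.5 × $450 = $31,725.00
Associate: 44.8 × $225 = $10,080.00
Paralegal: 51.8 × $130 = $6,734.00
Legal assistant: 46.7 × $80 = $3,736.00
Subtotal: $62,901.00
Less 10% discount: −$6,290.10
Total: $62,901.00 − $6,290.10 = $56,610.90

$56,610.90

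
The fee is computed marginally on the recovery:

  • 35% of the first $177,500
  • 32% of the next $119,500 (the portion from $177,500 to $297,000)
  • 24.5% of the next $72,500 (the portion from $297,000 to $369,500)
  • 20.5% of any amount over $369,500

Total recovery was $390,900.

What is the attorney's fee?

$122,514.50

First $177,500 at 35% = $62,125.00
Next $119,500 at 32% = $38,240.00
Next $72,500 at 24.5% = $17,762.50
Remaining $21,400 at 20.5% = $4,387.00
Fee: $62,125.00 + $38,240.00 + $17,762.50 + $4,387.00 = $122,514.50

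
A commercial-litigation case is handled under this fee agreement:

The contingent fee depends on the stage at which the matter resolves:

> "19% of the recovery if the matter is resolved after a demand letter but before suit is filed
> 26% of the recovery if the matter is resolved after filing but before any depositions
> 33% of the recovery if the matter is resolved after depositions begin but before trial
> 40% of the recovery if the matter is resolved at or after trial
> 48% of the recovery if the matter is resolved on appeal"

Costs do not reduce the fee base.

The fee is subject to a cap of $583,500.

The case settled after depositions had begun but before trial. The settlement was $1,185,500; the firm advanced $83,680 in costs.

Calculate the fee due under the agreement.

$391,215.00

Fee base is the gross recovery, $1,185,500; costs are reimbursed separately.
The matter settled after depositions had begun but before trial, so the 33% rate applies.
$1,185,500 × 33% = $391,215.00
$391,215.00 is under the $583,500 cap.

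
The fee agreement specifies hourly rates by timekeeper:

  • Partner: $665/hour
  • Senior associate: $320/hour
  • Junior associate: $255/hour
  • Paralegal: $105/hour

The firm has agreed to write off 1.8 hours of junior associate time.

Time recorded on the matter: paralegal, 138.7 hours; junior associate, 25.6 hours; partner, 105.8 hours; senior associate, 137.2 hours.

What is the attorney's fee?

Partner: 105.8 × $665 = $70,357.00
Senior associate: 137.2 × $320 = $43,904.00
Junior associate: 25.6 × $255 = $6,528.00
Paralegal: 138.7 × $105 = $14,563.50
Subtotal: $135,352.50
Write-off: 1.8 × $255 = $459.00
Total: $135,352.50 − $459.00 = $134,893.50

$134,893.50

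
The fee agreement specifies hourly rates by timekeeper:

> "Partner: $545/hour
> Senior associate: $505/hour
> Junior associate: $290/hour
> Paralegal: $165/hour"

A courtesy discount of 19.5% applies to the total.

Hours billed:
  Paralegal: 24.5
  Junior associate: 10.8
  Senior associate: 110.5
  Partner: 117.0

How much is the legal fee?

$102,027.31

Partner: 117.0 × $545 = $63,765.00
Senior associate: 110.5 × $505 = $55,802.50
Junior associate: 10.8 × $290 = $3,132.00
Paralegal: 24.5 × $165 = $4,042.50
Subtotal: $126,742.00
Less 19.5% discount: −$24,714.69
Total: $126,742.00 − $24,714.69 = $102,027.31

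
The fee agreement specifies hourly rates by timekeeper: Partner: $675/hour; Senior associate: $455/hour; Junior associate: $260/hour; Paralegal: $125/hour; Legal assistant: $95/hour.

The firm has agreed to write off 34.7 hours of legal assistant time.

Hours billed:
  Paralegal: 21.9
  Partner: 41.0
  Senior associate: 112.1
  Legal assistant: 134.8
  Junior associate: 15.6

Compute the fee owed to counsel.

Partner: 41.0 × $675 = $27,675.00
Senior associate: 112.1 × $455 = $51,005.50
Junior associate: 15.6 × $260 = $4,056.00
Paralegal: 21.9 × $125 = $2,737.50
Legal assistant: 134.8 × $95 = $12,806.00
Subtotal: $98,280.00
Write-off: 34.7 × $95 = $3,296.50
Total: $98,280.00 − $3,296.50 = $94,983.50

$94,983.50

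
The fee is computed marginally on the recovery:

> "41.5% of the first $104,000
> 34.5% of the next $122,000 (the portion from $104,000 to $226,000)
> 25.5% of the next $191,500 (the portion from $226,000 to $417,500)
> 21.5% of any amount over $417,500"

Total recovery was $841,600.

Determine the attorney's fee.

First $104,000 at 41.5% = $43,160.00
Next $122,000 at 34.5% = $42,090.00
Next $191,500 at 25.5% = $48,832.50
Remaining $424,100 at 21.5% = $91,181.50
Fee: $43,160.00 + $42,090.00 + $48,832.50 + $91,181.50 = $225,264.00

$225,264.00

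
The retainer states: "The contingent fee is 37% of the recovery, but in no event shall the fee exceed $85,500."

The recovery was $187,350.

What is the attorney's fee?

$69,319.50

37% of $187,350 = $69,319.50
That is under the $85,500 cap.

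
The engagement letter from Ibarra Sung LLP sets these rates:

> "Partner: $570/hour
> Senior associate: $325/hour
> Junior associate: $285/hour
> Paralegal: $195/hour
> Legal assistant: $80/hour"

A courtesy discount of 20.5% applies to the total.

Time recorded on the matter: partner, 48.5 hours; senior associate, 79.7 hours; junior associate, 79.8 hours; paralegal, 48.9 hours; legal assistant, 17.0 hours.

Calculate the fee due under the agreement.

$69,312.87

Partner: 48.5 × $570 = $27,645.00
Senior associate: 79.7 × $325 = $25,902.50
Junior associate: 79.8 × $285 = $22,743.00
Paralegal: 48.9 × $195 = $9,535.50
Legal assistant: 17.0 × $80 = $1,360.00
Subtotal: $87,186.00
Less 20.5% discount: −$17,873.13
Total: $87,186.00 − $17,873.13 = $69,312.87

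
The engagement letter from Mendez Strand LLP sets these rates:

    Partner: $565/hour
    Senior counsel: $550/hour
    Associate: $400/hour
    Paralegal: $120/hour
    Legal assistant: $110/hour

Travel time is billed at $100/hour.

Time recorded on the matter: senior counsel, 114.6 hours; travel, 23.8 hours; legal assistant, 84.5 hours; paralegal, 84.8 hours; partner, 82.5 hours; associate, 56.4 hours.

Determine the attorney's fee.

$154,053.50

Partner: 82.5 × $565 = $46,612.50
Senior counsel: 114.6 × $550 = $63,030.00
Associate: 56.4 × $400 = $22,560.00
Paralegal: 84.8 × $120 = $10,176.00
Legal assistant: 84.5 × $110 = $9,295.00
Subtotal: $46,612.50 + $63,030.00 + $22,560.00 + $10,176.00 + $9,295.00 = $151,673.50
Travel: 23.8 × $100 = $2,380.00
Total: $151,673.50 + $2,380.00 = $154,053.50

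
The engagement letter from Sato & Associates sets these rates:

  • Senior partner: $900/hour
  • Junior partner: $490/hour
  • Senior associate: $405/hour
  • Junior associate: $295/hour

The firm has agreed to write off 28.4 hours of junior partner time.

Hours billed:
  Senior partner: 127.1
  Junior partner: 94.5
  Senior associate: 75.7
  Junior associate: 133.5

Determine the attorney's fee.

Senior partner: 127.1 × $900 = $114,390.00
Junior partner: 94.5 × $490 = $46,305.00
Senior associate: 75.7 × $405 = $30,658.50
Junior associate: 133.5 × $295 = $39,382.50
Subtotal: $230,736.00
Write-off: 28.4 × $490 = $13,916.00
Total: $230,736.00 − $13,916.00 = $216,820.00

$216,820.00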